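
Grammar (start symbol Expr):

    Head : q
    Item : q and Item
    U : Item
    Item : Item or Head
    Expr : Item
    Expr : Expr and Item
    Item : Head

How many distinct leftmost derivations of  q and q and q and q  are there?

Parse trees for q and q and q and q:
  [Expr [Item q and [Item q and [Item q and [Item [Head q]]]]]]
  [Expr [Expr [Item [Head q]]] and [Item q and [Item q and [Item [Head q]]]]]
  [Expr [Expr [Item q and [Item [Head q]]]] and [Item q and [Item [Head q]]]]
  [Expr [Expr [Expr [Item [Head q]]] and [Item [Head q]]] and [Item q and [Item [Head q]]]]
  [Expr [Expr [Item q and [Item q and [Item [Head q]]]]] and [Item [Head q]]]
  [Expr [Expr [Expr [Item [Head q]]] and [Item q and [Item [Head q]]]] and [Item [Head q]]]
  [Expr [Expr [Expr [Item q and [Item [Head q]]]] and [Item [Head q]]] and [Item [Head q]]]
  [Expr [Expr [Expr [Expr [Item [Head q]]] and [Item [Head q]]] and [Item [Head q]]] and [Item [Head q]]]

8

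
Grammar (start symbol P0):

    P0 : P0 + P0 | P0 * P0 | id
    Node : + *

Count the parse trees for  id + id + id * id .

5

Parse trees for id + id + id * id:
  [P0 [P0 id] + [P0 [P0 id] + [P0 [P0 id] * [P0 id]]]]
  [P0 [P0 id] + [P0 [P0 [P0 id] + [P0 id]] * [P0 id]]]
  [P0 [P0 [P0 id] + [P0 id]] + [P0 [P0 id] * [P0 id]]]
  [P0 [P0 [P0 id] + [P0 [P0 id] + [P0 id]]] * [P0 id]]
  [P0 [P0 [P0 [P0 id] + [P0 id]] + [P0 id]] * [P0 id]]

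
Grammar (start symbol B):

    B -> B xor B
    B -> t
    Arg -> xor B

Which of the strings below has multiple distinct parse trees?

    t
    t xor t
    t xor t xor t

t xor t xor t

t: 1 tree
t xor t: 1 tree
t xor t xor t: 2 trees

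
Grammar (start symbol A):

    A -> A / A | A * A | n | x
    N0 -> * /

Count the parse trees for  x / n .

1

Parse trees for x / n:
  [A [A x] / [A n]]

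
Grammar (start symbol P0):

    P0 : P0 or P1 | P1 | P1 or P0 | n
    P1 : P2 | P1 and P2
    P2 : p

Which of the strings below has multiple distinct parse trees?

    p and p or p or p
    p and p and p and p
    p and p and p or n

p and p or p or p

p and p or p or p: 4 trees
p and p and p and p: 1 tree
p and p and p or n: 1 tree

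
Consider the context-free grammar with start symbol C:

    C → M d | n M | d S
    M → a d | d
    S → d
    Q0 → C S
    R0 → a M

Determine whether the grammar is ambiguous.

Witness: d d

Derivation 1: C ⇒ M d ⇒ d d
Derivation 2: C ⇒ d S ⇒ d d

Two distinct leftmost derivations for the same string.

Ambiguous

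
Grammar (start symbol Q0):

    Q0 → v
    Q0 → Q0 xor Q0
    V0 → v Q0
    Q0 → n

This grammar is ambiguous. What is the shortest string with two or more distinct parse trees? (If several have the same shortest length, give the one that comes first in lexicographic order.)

length 1: no string has ≥2 trees
length 3: no string has ≥2 trees
length 5: n xor n xor n has 2 parse trees

Two derivations of n xor n xor n:
  Q0 ⇒ Q0 xor Q0 ⇒ Q0 xor Q0 xor Q0 ⇒ n xor Q0 xor Q0 ⇒ n xor n xor Q0 ⇒ n xor n xor n
  Q0 ⇒ Q0 xor Q0 ⇒ n xor Q0 ⇒ n xor Q0 xor Q0 ⇒ n xor n xor Q0 ⇒ n xor n xor n

n xor n xor n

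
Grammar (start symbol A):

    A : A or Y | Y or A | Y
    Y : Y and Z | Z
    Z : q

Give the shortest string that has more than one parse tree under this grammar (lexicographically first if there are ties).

length 1: no string has ≥2 trees
length 3: q or q has 2 parse trees

Two derivations of q or q:
  A ⇒ A or Y ⇒ Y or Y ⇒ Z or Y ⇒ q or Y ⇒ q or Z ⇒ q or q
  A ⇒ Y or A ⇒ Z or A ⇒ q or A ⇒ q or Y ⇒ q or Z ⇒ q or q

q or q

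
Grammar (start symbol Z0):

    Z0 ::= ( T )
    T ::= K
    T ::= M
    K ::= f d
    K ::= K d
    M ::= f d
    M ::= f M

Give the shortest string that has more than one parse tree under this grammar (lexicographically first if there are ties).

( f d )

length 4: ( f d ) has 2 parse trees

Two derivations of ( f d ):
  Z0 ⇒ ( T ) ⇒ ( K ) ⇒ ( f d )
  Z0 ⇒ ( T ) ⇒ ( M ) ⇒ ( f d )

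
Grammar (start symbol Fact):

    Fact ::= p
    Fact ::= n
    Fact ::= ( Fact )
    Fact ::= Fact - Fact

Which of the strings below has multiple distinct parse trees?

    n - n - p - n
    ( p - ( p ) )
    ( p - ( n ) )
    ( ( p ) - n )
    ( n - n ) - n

n - n - p - n

n - n - p - n: 5 trees
( p - ( p ) ): 1 tree
( p - ( n ) ): 1 tree
( ( p ) - n ): 1 tree
( n - n ) - n: 1 tree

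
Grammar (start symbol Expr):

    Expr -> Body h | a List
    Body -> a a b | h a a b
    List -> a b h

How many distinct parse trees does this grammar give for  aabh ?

2

Parse trees for aabh:
  [Expr [Body a a b] h]
  [Expr a [List a b h]]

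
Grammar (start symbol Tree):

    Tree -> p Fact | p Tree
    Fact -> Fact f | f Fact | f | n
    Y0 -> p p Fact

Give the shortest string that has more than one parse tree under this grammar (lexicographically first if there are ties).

length 2: no string has ≥2 trees
length 3: p f f has 2 parse trees

Two derivations of p f f:
  Tree ⇒ p Fact ⇒ p Fact f ⇒ p f f
  Tree ⇒ p Fact ⇒ p f Fact ⇒ p f f

p f f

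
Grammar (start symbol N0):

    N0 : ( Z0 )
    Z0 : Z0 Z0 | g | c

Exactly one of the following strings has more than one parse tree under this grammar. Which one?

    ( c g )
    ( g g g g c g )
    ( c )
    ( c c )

( c g ): 1 tree
( g g g g c g ): 42 trees
( c ): 1 tree
( c c ): 1 tree

( g g g g c g )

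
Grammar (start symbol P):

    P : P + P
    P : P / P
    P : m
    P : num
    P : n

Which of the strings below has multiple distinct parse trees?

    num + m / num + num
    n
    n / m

num + m / num + num

num + m / num + num: 5 trees
n: 1 tree
n / m: 1 tree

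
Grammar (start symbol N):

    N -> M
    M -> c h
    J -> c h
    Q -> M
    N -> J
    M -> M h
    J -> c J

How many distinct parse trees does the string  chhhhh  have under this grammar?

Parse trees for chhhhh:
  [N [M [M [M [M [M c h] h] h] h] h]]

1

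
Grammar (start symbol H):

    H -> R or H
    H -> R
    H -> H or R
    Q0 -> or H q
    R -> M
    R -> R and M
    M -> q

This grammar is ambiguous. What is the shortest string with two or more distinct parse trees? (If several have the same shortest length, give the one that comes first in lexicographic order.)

q or q

length 1: no string has ≥2 trees
length 3: q or q has 2 parse trees

Two derivations of q or q:
  H ⇒ R or H ⇒ M or H ⇒ q or H ⇒ q or R ⇒ q or M ⇒ q or q
  H ⇒ H or R ⇒ R or R ⇒ M or R ⇒ q or R ⇒ q or M ⇒ q or q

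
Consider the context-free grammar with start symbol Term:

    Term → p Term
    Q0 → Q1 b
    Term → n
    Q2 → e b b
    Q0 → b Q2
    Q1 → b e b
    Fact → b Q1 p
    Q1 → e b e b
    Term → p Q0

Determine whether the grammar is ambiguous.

Ambiguous

Witness: p b e b b

Derivation 1: Term ⇒ p Q0 ⇒ p Q1 b ⇒ p b e b b
Derivation 2: Term ⇒ p Q0 ⇒ p b Q2 ⇒ p b e b b

Two distinct leftmost derivations for the same string.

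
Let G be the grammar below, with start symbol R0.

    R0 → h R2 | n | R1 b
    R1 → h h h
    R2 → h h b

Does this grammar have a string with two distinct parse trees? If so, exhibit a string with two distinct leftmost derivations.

Ambiguous

Witness: h h h b

Derivation 1: R0 ⇒ h R2 ⇒ h h h b
Derivation 2: R0 ⇒ R1 b ⇒ h h h b

Two distinct leftmost derivations for the same string.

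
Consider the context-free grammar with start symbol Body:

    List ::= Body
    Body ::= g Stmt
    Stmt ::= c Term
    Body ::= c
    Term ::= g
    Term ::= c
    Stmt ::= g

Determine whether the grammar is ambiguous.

(List is unreachable from Body, so its rules don't affect L(Body).) The reachable rules are right-linear with at most one rule per (nonterminal, next-terminal) pair. Each input token forces the next rule, so parsing is deterministic.

Unambiguous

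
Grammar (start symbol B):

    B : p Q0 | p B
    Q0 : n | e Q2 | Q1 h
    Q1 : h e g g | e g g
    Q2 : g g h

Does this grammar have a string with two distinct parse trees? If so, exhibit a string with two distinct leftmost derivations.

Ambiguous

Witness: p e g g h

Derivation 1: B ⇒ p Q0 ⇒ p e Q2 ⇒ p e g g h
Derivation 2: B ⇒ p Q0 ⇒ p Q1 h ⇒ p e g g h

Two distinct leftmost derivations for the same string.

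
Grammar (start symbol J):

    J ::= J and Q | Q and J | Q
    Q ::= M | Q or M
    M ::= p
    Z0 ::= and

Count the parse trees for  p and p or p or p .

2

Parse trees for p and p or p or p:
  [J [J [Q [M p]]] and [Q [Q [Q [M p]] or [M p]] or [M p]]]
  [J [Q [M p]] and [J [Q [Q [Q [M p]] or [M p]] or [M p]]]]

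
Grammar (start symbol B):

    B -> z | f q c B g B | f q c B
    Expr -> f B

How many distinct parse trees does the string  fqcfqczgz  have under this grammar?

2

Parse trees for fqcfqczgz:
  [B f q c [B f q c [B z]] g [B z]]
  [B f q c [B f q c [B z] g [B z]]]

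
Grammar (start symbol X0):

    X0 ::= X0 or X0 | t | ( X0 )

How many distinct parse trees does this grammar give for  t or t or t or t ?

5

Parse trees for t or t or t or t:
  [X0 [X0 t] or [X0 [X0 t] or [X0 [X0 t] or [X0 t]]]]
  [X0 [X0 t] or [X0 [X0 [X0 t] or [X0 t]] or [X0 t]]]
  [X0 [X0 [X0 t] or [X0 t]] or [X0 [X0 t] or [X0 t]]]
  [X0 [X0 [X0 t] or [X0 [X0 t] or [X0 t]]] or [X0 t]]
  [X0 [X0 [X0 [X0 t] or [X0 t]] or [X0 t]] or [X0 t]]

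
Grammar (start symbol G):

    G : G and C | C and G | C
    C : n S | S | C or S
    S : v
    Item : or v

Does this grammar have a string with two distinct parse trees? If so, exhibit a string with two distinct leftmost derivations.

Witness: v and v

Derivation 1: G ⇒ G and C ⇒ C and C ⇒ S and C ⇒ v and C ⇒ v and S ⇒ v and v
Derivation 2: G ⇒ C and G ⇒ S and G ⇒ v and G ⇒ v and C ⇒ v and S ⇒ v and v

Two distinct leftmost derivations for the same string.

Ambiguous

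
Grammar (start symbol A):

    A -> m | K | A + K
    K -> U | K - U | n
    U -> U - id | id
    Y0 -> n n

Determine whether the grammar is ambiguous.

Ambiguous

Witness: id - id

Derivation 1: A ⇒ K ⇒ U ⇒ U - id ⇒ id - id
Derivation 2: A ⇒ K ⇒ K - U ⇒ U - U ⇒ id - U ⇒ id - id

Two distinct leftmost derivations for the same string.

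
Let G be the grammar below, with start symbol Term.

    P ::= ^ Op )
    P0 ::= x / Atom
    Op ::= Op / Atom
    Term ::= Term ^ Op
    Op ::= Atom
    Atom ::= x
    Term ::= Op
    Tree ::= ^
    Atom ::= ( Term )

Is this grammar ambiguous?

(P0, P, Tree are unreachable from Term, so their rules don't affect L(Term).) The grammar is stratified — Term handles '^' (left-recursive), Op handles '/', Atom atoms. Each operator has a fixed associativity and precedence level, so every string has one parse.

Unambiguous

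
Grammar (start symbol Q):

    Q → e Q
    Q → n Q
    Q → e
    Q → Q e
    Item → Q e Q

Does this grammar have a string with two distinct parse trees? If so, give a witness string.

Witness: e e

Derivation 1: Q ⇒ e Q ⇒ e e
Derivation 2: Q ⇒ Q e ⇒ e e

Two distinct leftmost derivations for the same string.

Ambiguous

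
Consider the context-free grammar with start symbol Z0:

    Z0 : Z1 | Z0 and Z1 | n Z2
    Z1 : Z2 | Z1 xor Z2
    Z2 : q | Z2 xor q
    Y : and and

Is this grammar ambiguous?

Ambiguous

Witness: q xor q

Derivation 1: Z0 ⇒ Z1 ⇒ Z2 ⇒ Z2 xor q ⇒ q xor q
Derivation 2: Z0 ⇒ Z1 ⇒ Z1 xor Z2 ⇒ Z2 xor Z2 ⇒ q xor Z2 ⇒ q xor q

Two distinct leftmost derivations for the same string.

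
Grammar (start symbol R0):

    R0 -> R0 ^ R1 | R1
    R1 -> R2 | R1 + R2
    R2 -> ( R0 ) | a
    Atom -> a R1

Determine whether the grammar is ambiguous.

(Atom is unreachable from R0, so its rules don't affect L(R0).) The grammar is stratified — R0 handles '^' (left-recursive), R1 handles '+', R2 atoms. Each operator has a fixed associativity and precedence level, so every string has one parse.

Unambiguous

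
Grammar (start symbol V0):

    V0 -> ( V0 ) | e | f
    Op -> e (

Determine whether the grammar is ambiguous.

Unambiguous

Only V0 is reachable from V0; ignoring the rest: Each string is a nest of matched brackets around a single atom. An opening bracket forces the recursive rule; an atom forces the base rule.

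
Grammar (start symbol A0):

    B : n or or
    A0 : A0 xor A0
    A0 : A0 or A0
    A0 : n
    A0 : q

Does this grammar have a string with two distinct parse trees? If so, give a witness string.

Ambiguous

Witness: n or n or n

Derivation 1: A0 ⇒ A0 or A0 ⇒ A0 or A0 or A0 ⇒ n or A0 or A0 ⇒ n or n or A0 ⇒ n or n or n
Derivation 2: A0 ⇒ A0 or A0 ⇒ n or A0 ⇒ n or A0 or A0 ⇒ n or n or A0 ⇒ n or n or n

Two distinct leftmost derivations for the same string.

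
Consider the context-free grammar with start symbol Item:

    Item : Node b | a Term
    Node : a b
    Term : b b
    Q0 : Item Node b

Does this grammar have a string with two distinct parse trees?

Ambiguous

Witness: a b b

Derivation 1: Item ⇒ Node b ⇒ a b b
Derivation 2: Item ⇒ a Term ⇒ a b b

Two distinct leftmost derivations for the same string.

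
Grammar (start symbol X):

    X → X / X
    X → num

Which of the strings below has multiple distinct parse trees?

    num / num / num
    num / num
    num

num / num / num: 2 trees
num / num: 1 tree
num: 1 tree

num / num / num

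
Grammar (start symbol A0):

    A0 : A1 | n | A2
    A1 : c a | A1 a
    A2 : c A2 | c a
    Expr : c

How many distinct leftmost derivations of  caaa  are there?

Parse trees for caaa:
  [A0 [A1 [A1 [A1 c a] a] a]]

1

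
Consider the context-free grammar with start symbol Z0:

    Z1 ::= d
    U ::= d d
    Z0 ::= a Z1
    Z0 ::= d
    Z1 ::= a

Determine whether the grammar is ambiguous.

(U is unreachable from Z0, so its rules don't affect L(Z0).) Restricted to the reachable nonterminals, every rule has the form A → t or A → t B, and no two rules for the same A share a first terminal. The grammar encodes a DFA — one run per string.

Unambiguous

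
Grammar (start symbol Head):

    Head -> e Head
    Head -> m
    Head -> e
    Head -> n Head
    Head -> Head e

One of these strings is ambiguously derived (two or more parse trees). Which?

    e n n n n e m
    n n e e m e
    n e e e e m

e n n n n e m: 1 tree
n n e e m e: 5 trees
n e e e e m: 1 tree

n n e e m e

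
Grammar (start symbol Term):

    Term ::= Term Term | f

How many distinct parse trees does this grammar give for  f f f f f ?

Parse trees for f f f f f (showing first 6 of 14):
  [Term [Term f] [Term [Term f] [Term [Term f] [Term [Term f] [Term f]]]]]
  [Term [Term f] [Term [Term f] [Term [Term [Term f] [Term f]] [Term f]]]]
  [Term [Term f] [Term [Term [Term f] [Term f]] [Term [Term f] [Term f]]]]
  [Term [Term f] [Term [Term [Term f] [Term [Term f] [Term f]]] [Term f]]]
  [Term [Term f] [Term [Term [Term [Term f] [Term f]] [Term f]] [Term f]]]
  [Term [Term [Term f] [Term f]] [Term [Term f] [Term [Term f] [Term f]]]]

14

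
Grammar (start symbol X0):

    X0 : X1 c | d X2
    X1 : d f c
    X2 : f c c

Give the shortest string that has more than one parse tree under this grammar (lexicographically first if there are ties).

d f c c

length 4: d f c c has 2 parse trees

Two derivations of d f c c:
  X0 ⇒ X1 c ⇒ d f c c
  X0 ⇒ d X2 ⇒ d f c c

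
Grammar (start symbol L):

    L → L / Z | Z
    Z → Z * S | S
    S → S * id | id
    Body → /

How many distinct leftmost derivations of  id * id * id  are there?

Parse trees for id * id * id:
  [L [Z [Z [S id]] * [S [S id] * id]]]
  [L [Z [Z [Z [S id]] * [S id]] * [S id]]]
  [L [Z [Z [S [S id] * id]] * [S id]]]
  [L [Z [S [S [S id] * id] * id]]]

4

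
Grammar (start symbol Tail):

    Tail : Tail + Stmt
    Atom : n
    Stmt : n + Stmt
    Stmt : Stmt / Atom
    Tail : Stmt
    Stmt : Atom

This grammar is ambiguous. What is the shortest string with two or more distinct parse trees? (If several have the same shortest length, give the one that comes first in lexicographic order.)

n + n

length 1: no string has ≥2 trees
length 3: n + n has 2 parse trees

Two derivations of n + n:
  Tail ⇒ Tail + Stmt ⇒ Stmt + Stmt ⇒ Atom + Stmt ⇒ n + Stmt ⇒ n + Atom ⇒ n + n
  Tail ⇒ Stmt ⇒ n + Stmt ⇒ n + Atom ⇒ n + n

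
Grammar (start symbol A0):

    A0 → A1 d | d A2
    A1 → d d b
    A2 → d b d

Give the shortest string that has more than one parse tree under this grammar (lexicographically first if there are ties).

d d b d

length 4: d d b d has 2 parse trees

Two derivations of d d b d:
  A0 ⇒ A1 d ⇒ d d b d
  A0 ⇒ d A2 ⇒ d d b d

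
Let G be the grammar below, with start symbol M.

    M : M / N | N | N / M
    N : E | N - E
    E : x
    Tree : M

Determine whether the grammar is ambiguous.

Ambiguous

Witness: x / x

Derivation 1: M ⇒ M / N ⇒ N / N ⇒ E / N ⇒ x / N ⇒ x / E ⇒ x / x
Derivation 2: M ⇒ N / M ⇒ E / M ⇒ x / M ⇒ x / N ⇒ x / E ⇒ x / x

Two distinct leftmost derivations for the same string.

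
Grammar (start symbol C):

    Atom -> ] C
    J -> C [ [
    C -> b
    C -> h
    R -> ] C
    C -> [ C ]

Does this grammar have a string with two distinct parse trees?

Unambiguous

Only C is reachable from C; ignoring the rest: L(C) is { openⁿ atom closeⁿ : n ≥ 0 }. The bracket depth fixes n, and the derivation is forced at every step.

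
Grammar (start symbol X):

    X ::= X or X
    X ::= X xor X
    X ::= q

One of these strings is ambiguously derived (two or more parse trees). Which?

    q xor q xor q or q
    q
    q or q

q xor q xor q or q

q xor q xor q or q: 5 trees
q: 1 tree
q or q: 1 tree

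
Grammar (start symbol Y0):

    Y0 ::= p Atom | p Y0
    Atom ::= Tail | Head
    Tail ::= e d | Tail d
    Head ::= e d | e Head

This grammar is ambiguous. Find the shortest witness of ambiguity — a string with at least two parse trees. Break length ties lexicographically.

length 3: p e d has 2 parse trees

Two derivations of p e d:
  Y0 ⇒ p Atom ⇒ p Tail ⇒ p e d
  Y0 ⇒ p Atom ⇒ p Head ⇒ p e d

p e d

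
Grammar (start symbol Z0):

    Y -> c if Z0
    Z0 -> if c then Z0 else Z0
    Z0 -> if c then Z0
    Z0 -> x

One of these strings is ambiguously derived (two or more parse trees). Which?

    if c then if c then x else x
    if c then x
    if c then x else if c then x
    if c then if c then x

if c then if c then x else x

if c then if c then x else x: 2 trees
if c then x: 1 tree
if c then x else if c then x: 1 tree
if c then if c then x: 1 tree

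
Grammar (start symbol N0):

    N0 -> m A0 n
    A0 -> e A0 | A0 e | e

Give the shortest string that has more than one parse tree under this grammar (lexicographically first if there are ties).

length 3: no string has ≥2 trees
length 4: m e e n has 2 parse trees

Two derivations of m e e n:
  N0 ⇒ m A0 n ⇒ m e A0 n ⇒ m e e n
  N0 ⇒ m A0 n ⇒ m A0 e n ⇒ m e e n

m e e n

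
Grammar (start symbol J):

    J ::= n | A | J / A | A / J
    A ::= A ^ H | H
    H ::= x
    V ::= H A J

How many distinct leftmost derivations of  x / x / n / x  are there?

Parse trees for x / x / n / x:
  [J [J [A [H x]] / [J [A [H x]] / [J n]]] / [A [H x]]]
  [J [A [H x]] / [J [J [A [H x]] / [J n]] / [A [H x]]]]
  [J [A [H x]] / [J [A [H x]] / [J [J n] / [A [H x]]]]]

3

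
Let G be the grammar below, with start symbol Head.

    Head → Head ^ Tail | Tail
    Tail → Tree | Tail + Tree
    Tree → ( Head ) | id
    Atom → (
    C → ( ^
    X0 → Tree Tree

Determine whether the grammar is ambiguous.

Unambiguous

Only Head, Tail, Tree are reachable from Head; ignoring the rest: Head → Head ^ Tail | Tail  ;  Tail → Tail + Tree | Tree  — a left-associative chain with Tree at the bottom. Each string factors uniquely by precedence.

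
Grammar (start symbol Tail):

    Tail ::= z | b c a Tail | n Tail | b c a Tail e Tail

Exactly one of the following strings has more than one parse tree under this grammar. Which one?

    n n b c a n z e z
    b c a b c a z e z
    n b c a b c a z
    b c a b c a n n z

n n b c a n z e z: 1 tree
b c a b c a z e z: 2 trees
n b c a b c a z: 1 tree
b c a b c a n n z: 1 tree

b c a b c a z e z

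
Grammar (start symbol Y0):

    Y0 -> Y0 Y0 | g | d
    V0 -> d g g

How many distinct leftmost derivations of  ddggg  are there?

14

Parse trees for ddggg (showing first 6 of 14):
  [Y0 [Y0 d] [Y0 [Y0 d] [Y0 [Y0 g] [Y0 [Y0 g] [Y0 g]]]]]
  [Y0 [Y0 d] [Y0 [Y0 d] [Y0 [Y0 [Y0 g] [Y0 g]] [Y0 g]]]]
  [Y0 [Y0 d] [Y0 [Y0 [Y0 d] [Y0 g]] [Y0 [Y0 g] [Y0 g]]]]
  [Y0 [Y0 d] [Y0 [Y0 [Y0 d] [Y0 [Y0 g] [Y0 g]]] [Y0 g]]]
  [Y0 [Y0 d] [Y0 [Y0 [Y0 [Y0 d] [Y0 g]] [Y0 g]] [Y0 g]]]
  [Y0 [Y0 [Y0 d] [Y0 d]] [Y0 [Y0 g] [Y0 [Y0 g] [Y0 g]]]]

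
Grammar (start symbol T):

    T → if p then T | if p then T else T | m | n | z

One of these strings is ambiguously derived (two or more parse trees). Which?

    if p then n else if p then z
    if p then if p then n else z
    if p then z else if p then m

if p then n else if p then z: 1 tree
if p then if p then n else z: 2 trees
if p then z else if p then m: 1 tree

if p then if p then n else z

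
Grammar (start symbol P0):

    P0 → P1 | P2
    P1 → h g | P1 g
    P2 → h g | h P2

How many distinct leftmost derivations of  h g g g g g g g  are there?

1

Parse trees for h g g g g g g g:
  [P0 [P1 [P1 [P1 [P1 [P1 [P1 [P1 h g] g] g] g] g] g] g]]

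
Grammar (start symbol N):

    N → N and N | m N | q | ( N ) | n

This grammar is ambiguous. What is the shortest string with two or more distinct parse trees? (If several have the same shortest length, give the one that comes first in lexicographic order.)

length 1: no string has ≥2 trees
length 2: no string has ≥2 trees
length 3: no string has ≥2 trees
length 4: m n and n has 2 parse trees

Two derivations of m n and n:
  N ⇒ N and N ⇒ m N and N ⇒ m n and N ⇒ m n and n
  N ⇒ m N ⇒ m N and N ⇒ m n and N ⇒ m n and n

m n and n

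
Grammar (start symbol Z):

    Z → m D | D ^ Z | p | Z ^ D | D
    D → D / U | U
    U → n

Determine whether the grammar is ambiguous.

Ambiguous

Witness: n ^ n

Derivation 1: Z ⇒ D ^ Z ⇒ U ^ Z ⇒ n ^ Z ⇒ n ^ D ⇒ n ^ U ⇒ n ^ n
Derivation 2: Z ⇒ Z ^ D ⇒ D ^ D ⇒ U ^ D ⇒ n ^ D ⇒ n ^ U ⇒ n ^ n

Two distinct leftmost derivations for the same string.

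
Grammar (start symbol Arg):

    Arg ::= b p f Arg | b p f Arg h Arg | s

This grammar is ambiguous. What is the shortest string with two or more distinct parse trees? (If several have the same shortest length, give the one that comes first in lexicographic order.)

length 1: no string has ≥2 trees
length 4: no string has ≥2 trees
length 6: no string has ≥2 trees
length 7: no string has ≥2 trees
length 9: b p f b p f s h s has 2 parse trees

Two derivations of b p f b p f s h s:
  Arg ⇒ b p f Arg ⇒ b p f b p f Arg h Arg ⇒ b p f b p f s h Arg ⇒ b p f b p f s h s
  Arg ⇒ b p f Arg h Arg ⇒ b p f b p f Arg h Arg ⇒ b p f b p f s h Arg ⇒ b p f b p f s h s

b p f b p f s h s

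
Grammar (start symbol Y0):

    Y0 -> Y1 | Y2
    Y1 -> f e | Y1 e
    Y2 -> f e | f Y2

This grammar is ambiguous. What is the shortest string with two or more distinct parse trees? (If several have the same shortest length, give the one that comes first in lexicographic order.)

length 2: f e has 2 parse trees

Two derivations of f e:
  Y0 ⇒ Y1 ⇒ f e
  Y0 ⇒ Y2 ⇒ f e

f e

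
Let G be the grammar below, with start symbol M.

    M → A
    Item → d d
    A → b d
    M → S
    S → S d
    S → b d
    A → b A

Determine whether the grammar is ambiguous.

Witness: b d

Derivation 1: M ⇒ A ⇒ b d
Derivation 2: M ⇒ S ⇒ b d

Two distinct leftmost derivations for the same string.

Ambiguous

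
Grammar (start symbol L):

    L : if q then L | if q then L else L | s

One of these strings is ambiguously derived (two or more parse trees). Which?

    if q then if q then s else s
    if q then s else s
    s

if q then if q then s else s

if q then if q then s else s: 2 trees
if q then s else s: 1 tree
s: 1 tree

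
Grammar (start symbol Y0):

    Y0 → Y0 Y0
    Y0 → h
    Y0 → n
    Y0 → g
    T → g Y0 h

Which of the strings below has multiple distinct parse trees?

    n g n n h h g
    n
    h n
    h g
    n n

n g n n h h g: 132 trees
n: 1 tree
h n: 1 tree
h g: 1 tree
n n: 1 tree

n g n n h h g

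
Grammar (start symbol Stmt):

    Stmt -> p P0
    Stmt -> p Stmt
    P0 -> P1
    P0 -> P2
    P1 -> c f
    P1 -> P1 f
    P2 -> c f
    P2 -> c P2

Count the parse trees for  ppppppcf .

2

Parse trees for ppppppcf:
  [Stmt p [Stmt p [Stmt p [Stmt p [Stmt p [Stmt p [P0 [P1 c f]]]]]]]]
  [Stmt p [Stmt p [Stmt p [Stmt p [Stmt p [Stmt p [P0 [P2 c f]]]]]]]]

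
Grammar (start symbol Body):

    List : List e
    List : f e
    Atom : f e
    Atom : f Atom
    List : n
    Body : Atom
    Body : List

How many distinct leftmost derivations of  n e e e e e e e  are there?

1

Parse trees for n e e e e e e e:
  [Body [List [List [List [List [List [List [List [List n] e] e] e] e] e] e] e]]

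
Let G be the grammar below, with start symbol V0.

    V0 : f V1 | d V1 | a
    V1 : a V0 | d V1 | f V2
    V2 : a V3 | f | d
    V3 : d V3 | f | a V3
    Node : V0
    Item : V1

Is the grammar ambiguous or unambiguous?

(Node, Item are unreachable from V0, so their rules don't affect L(V0).) Restricted to the reachable nonterminals, every rule has the form A → t or A → t B, and no two rules for the same A share a first terminal. The grammar encodes a DFA — one run per string.

Unambiguous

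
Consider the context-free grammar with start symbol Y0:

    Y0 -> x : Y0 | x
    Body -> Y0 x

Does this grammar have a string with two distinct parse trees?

Unambiguous

(Body is unreachable from Y0, so its rules don't affect L(Y0).) The reachable grammar is A → atom sep A | atom. Each atom is followed by either the separator (recurse) or end-of-string (stop) — no choice point.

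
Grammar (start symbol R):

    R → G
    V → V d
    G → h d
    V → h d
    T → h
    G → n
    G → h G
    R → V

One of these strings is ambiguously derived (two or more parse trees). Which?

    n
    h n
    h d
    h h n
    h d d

h d

n: 1 tree
h n: 1 tree
h d: 2 trees
h h n: 1 tree
h d d: 1 tree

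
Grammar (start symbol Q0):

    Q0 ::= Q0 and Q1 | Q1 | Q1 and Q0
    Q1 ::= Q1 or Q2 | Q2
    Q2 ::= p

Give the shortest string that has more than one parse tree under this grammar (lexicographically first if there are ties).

p and p

length 1: no string has ≥2 trees
length 3: p and p has 2 parse trees

Two derivations of p and p:
  Q0 ⇒ Q0 and Q1 ⇒ Q1 and Q1 ⇒ Q2 and Q1 ⇒ p and Q1 ⇒ p and Q2 ⇒ p and p
  Q0 ⇒ Q1 and Q0 ⇒ Q2 and Q0 ⇒ p and Q0 ⇒ p and Q1 ⇒ p and Q2 ⇒ p and p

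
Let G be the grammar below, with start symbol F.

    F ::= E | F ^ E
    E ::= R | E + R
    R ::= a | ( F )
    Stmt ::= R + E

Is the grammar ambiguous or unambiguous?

Only F, E, R are reachable from F; ignoring the rest: This is a standard precedence ladder (F over E over R), with each level left-recursive on its own operator ('^' at F, '+' at E). That structure is LR(1), hence unambiguous.

Unambiguous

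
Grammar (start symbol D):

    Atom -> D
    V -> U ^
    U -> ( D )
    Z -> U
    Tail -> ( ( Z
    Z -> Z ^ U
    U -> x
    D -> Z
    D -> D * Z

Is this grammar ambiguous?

Unambiguous

(Atom, V, Tail are unreachable from D, so their rules don't affect L(D).) D → D * Z | Z  ;  Z → Z ^ U | U  — a left-associative chain with U at the bottom. Each string factors uniquely by precedence.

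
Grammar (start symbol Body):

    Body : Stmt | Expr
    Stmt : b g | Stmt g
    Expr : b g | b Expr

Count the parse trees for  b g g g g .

Parse trees for b g g g g:
  [Body [Stmt [Stmt [Stmt [Stmt b g] g] g] g]]

1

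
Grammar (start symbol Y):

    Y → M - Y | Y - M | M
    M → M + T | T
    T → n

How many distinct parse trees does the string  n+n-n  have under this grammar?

2

Parse trees for n+n-n:
  [Y [M [M [T n]] + [T n]] - [Y [M [T n]]]]
  [Y [Y [M [M [T n]] + [T n]]] - [M [T n]]]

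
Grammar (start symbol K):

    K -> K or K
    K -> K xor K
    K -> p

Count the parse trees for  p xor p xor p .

Parse trees for p xor p xor p:
  [K [K p] xor [K [K p] xor [K p]]]
  [K [K [K p] xor [K p]] xor [K p]]

2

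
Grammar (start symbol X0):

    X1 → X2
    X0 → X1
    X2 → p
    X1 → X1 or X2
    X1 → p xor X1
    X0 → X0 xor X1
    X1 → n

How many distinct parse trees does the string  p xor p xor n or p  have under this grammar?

7

Parse trees for p xor p xor n or p:
  [X0 [X1 [X1 p xor [X1 p xor [X1 n]]] or [X2 p]]]
  [X0 [X1 p xor [X1 [X1 p xor [X1 n]] or [X2 p]]]]
  [X0 [X1 p xor [X1 p xor [X1 [X1 n] or [X2 p]]]]]
  [X0 [X0 [X1 [X2 p]]] xor [X1 [X1 p xor [X1 n]] or [X2 p]]]
  [X0 [X0 [X1 [X2 p]]] xor [X1 p xor [X1 [X1 n] or [X2 p]]]]
  [X0 [X0 [X1 p xor [X1 [X2 p]]]] xor [X1 [X1 n] or [X2 p]]]
  [X0 [X0 [X0 [X1 [X2 p]]] xor [X1 [X2 p]]] xor [X1 [X1 n] or [X2 p]]]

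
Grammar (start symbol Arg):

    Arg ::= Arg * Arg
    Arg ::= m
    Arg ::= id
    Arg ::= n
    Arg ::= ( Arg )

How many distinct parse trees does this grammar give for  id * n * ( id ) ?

Parse trees for id * n * ( id ):
  [Arg [Arg id] * [Arg [Arg n] * [Arg ( [Arg id] )]]]
  [Arg [Arg [Arg id] * [Arg n]] * [Arg ( [Arg id] )]]

2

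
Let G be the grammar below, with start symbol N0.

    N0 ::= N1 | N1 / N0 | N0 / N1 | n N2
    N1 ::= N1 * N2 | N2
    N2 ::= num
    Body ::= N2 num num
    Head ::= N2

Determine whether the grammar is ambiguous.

Ambiguous

Witness: num / num

Derivation 1: N0 ⇒ N1 / N0 ⇒ N2 / N0 ⇒ num / N0 ⇒ num / N1 ⇒ num / N2 ⇒ num / num
Derivation 2: N0 ⇒ N0 / N1 ⇒ N1 / N1 ⇒ N2 / N1 ⇒ num / N1 ⇒ num / N2 ⇒ num / num

Two distinct leftmost derivations for the same string.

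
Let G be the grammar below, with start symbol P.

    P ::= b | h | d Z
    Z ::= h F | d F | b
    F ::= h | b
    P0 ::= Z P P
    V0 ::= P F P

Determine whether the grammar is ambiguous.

(P0, V0 are unreachable from P, so their rules don't affect L(P).) The reachable rules are right-linear with at most one rule per (nonterminal, next-terminal) pair. Each input token forces the next rule, so parsing is deterministic.

Unambiguous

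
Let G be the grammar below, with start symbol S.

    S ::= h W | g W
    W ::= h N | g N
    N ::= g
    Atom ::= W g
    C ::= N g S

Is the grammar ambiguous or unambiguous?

Unambiguous

(Atom, C are unreachable from S, so their rules don't affect L(S).) Each reachable nonterminal has at most one production per leading terminal, and all productions are right-linear; the derivation is determined token-by-token.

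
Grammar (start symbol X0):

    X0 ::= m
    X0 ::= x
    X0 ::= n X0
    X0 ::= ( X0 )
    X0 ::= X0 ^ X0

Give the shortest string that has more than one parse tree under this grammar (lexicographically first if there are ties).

n m ^ m

length 1: no string has ≥2 trees
length 2: no string has ≥2 trees
length 3: no string has ≥2 trees
length 4: n m ^ m has 2 parse trees

Two derivations of n m ^ m:
  X0 ⇒ n X0 ⇒ n X0 ^ X0 ⇒ n m ^ X0 ⇒ n m ^ m
  X0 ⇒ X0 ^ X0 ⇒ n X0 ^ X0 ⇒ n m ^ X0 ⇒ n m ^ m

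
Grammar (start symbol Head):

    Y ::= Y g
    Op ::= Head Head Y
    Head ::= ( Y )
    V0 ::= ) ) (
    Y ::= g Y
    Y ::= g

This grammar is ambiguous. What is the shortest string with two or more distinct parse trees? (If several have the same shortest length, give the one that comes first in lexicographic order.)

( g g )

length 3: no string has ≥2 trees
length 4: ( g g ) has 2 parse trees

Two derivations of ( g g ):
  Head ⇒ ( Y ) ⇒ ( Y g ) ⇒ ( g g )
  Head ⇒ ( Y ) ⇒ ( g Y ) ⇒ ( g g )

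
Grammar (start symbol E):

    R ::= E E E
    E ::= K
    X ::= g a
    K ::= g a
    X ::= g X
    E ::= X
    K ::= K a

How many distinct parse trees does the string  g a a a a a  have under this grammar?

Parse trees for g a a a a a:
  [E [K [K [K [K [K g a] a] a] a] a]]

1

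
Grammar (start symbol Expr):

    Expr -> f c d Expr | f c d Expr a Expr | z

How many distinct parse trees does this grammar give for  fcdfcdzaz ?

2

Parse trees for fcdfcdzaz:
  [Expr f c d [Expr f c d [Expr z] a [Expr z]]]
  [Expr f c d [Expr f c d [Expr z]] a [Expr z]]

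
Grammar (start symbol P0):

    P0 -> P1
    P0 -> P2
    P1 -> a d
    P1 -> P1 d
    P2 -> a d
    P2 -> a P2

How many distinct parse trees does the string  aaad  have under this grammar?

1

Parse trees for aaad:
  [P0 [P2 a [P2 a [P2 a d]]]]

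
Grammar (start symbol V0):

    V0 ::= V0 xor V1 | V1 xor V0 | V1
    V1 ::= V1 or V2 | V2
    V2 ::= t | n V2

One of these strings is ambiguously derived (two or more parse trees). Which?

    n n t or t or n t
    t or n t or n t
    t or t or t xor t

n n t or t or n t: 1 tree
t or n t or n t: 1 tree
t or t or t xor t: 2 trees

t or t or t xor t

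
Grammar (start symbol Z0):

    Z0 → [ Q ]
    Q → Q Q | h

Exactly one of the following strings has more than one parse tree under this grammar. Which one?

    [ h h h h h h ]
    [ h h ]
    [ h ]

[ h h h h h h ]: 42 trees
[ h h ]: 1 tree
[ h ]: 1 tree

[ h h h h h h ]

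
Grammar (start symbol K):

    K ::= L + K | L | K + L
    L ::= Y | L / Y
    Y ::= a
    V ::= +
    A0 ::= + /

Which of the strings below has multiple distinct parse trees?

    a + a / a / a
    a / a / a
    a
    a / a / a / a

a + a / a / a: 2 trees
a / a / a: 1 tree
a: 1 tree
a / a / a / a: 1 tree

a + a / a / a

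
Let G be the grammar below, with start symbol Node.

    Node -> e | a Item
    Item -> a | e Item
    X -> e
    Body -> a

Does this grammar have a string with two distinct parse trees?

Unambiguous

(X, Body are unreachable from Node, so their rules don't affect L(Node).) Each reachable nonterminal has at most one production per leading terminal, and all productions are right-linear; the derivation is determined token-by-token.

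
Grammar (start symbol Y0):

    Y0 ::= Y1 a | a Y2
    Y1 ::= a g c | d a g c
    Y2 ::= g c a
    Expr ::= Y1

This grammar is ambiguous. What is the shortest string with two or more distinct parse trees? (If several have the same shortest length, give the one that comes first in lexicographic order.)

length 4: a g c a has 2 parse trees

Two derivations of a g c a:
  Y0 ⇒ Y1 a ⇒ a g c a
  Y0 ⇒ a Y2 ⇒ a g c a

a g c a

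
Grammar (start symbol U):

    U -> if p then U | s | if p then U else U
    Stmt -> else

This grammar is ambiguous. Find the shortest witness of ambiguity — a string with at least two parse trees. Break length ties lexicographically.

length 1: no string has ≥2 trees
length 4: no string has ≥2 trees
length 6: no string has ≥2 trees
length 7: no string has ≥2 trees
length 9: if p then if p then s else s has 2 parse trees

Two derivations of if p then if p then s else s:
  U ⇒ if p then U ⇒ if p then if p then U else U ⇒ if p then if p then s else U ⇒ if p then if p then s else s
  U ⇒ if p then U else U ⇒ if p then if p then U else U ⇒ if p then if p then s else U ⇒ if p then if p then s else s

if p then if p then s else s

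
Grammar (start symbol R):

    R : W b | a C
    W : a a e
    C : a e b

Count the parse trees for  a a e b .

Parse trees for a a e b:
  [R [W a a e] b]
  [R a [C a e b]]

2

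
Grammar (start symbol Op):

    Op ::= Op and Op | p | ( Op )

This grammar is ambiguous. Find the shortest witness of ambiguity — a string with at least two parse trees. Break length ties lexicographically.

length 1: no string has ≥2 trees
length 3: no string has ≥2 trees
length 5: p and p and p has 2 parse trees

Two derivations of p and p and p:
  Op ⇒ Op and Op ⇒ Op and Op and Op ⇒ p and Op and Op ⇒ p and p and Op ⇒ p and p and p
  Op ⇒ Op and Op ⇒ p and Op ⇒ p and Op and Op ⇒ p and p and Op ⇒ p and p and p

p and p and p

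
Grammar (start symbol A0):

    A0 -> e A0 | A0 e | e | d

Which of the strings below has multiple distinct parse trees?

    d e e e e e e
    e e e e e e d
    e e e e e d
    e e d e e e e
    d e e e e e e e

d e e e e e e: 1 tree
e e e e e e d: 1 tree
e e e e e d: 1 tree
e e d e e e e: 15 trees
d e e e e e e e: 1 tree

e e d e e e e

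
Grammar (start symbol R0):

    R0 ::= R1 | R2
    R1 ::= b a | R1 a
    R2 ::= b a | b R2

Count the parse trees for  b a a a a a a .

1

Parse trees for b a a a a a a:
  [R0 [R1 [R1 [R1 [R1 [R1 [R1 b a] a] a] a] a] a]]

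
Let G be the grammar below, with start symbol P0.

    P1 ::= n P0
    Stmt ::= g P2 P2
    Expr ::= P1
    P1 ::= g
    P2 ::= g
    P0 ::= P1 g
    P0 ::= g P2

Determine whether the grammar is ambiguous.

Witness: g g

Derivation 1: P0 ⇒ P1 g ⇒ g g
Derivation 2: P0 ⇒ g P2 ⇒ g g

Two distinct leftmost derivations for the same string.

Ambiguous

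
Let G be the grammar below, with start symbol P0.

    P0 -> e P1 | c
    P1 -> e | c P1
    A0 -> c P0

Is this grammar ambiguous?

(A0 is unreachable from P0, so its rules don't affect L(P0).) Restricted to the reachable nonterminals, every rule has the form A → t or A → t B, and no two rules for the same A share a first terminal. The grammar encodes a DFA — one run per string.

Unambiguous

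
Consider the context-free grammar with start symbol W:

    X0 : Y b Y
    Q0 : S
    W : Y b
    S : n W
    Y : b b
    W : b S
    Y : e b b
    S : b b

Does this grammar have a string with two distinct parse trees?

Ambiguous

Witness: b b b

Derivation 1: W ⇒ Y b ⇒ b b b
Derivation 2: W ⇒ b S ⇒ b b b

Two distinct leftmost derivations for the same string.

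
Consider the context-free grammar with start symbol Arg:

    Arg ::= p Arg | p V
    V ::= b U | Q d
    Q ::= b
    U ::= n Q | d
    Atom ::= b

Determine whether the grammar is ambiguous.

Ambiguous

Witness: p b d

Derivation 1: Arg ⇒ p V ⇒ p b U ⇒ p b d
Derivation 2: Arg ⇒ p V ⇒ p Q d ⇒ p b d

Two distinct leftmost derivations for the same string.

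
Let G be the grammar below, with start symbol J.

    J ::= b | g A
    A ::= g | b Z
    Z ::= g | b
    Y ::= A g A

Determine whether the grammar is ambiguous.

Unambiguous

Only J, A, Z are reachable from J; ignoring the rest: Each reachable nonterminal has at most one production per leading terminal, and all productions are right-linear; the derivation is determined token-by-token.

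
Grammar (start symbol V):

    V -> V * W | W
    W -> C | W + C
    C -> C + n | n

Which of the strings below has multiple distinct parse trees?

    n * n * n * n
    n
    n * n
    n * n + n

n * n + n

n * n * n * n: 1 tree
n: 1 tree
n * n: 1 tree
n * n + n: 2 trees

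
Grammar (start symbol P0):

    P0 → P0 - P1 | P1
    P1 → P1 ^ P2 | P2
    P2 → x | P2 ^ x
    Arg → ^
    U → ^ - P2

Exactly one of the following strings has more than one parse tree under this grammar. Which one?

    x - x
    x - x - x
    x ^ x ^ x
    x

x ^ x ^ x

x - x: 1 tree
x - x - x: 1 tree
x ^ x ^ x: 4 trees
x: 1 tree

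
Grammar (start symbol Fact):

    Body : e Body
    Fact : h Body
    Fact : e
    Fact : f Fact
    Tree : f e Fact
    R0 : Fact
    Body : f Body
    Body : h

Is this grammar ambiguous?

(Tree, R0 are unreachable from Fact, so their rules don't affect L(Fact).) Restricted to the reachable nonterminals, every rule has the form A → t or A → t B, and no two rules for the same A share a first terminal. The grammar encodes a DFA — one run per string.

Unambiguous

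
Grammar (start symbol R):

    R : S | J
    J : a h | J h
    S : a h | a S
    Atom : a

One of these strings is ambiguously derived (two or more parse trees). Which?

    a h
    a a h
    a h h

a h

a h: 2 trees
a a h: 1 tree
a h h: 1 tree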